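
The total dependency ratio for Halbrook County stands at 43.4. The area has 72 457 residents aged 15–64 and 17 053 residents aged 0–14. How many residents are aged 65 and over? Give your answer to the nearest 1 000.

Aged 65 and over: 14 000

Total dependency ratio = (youth + elderly) / working-age × 100
43.4 = (17 053 + E) / 72 457 × 100
⇒ 14 000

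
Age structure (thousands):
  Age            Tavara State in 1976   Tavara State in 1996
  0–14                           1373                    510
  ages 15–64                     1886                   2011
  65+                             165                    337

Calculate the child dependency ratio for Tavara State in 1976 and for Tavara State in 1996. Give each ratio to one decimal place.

Tavara State in 1976: 1373 / 1886 × 100 = 72.8
Tavara State in 1996: 510 / 2011 × 100 = 25.4

Tavara State in 1976: 72.8
Tavara State in 1996: 25.4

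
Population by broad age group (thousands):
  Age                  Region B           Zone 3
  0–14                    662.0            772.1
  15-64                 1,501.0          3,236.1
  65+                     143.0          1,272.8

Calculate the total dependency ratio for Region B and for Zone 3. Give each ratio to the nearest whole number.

Region B: 54
Zone 3: 63

Region B: (662.0 + 143.0) / 1,501.0 × 100 = 805.0 / 1,501.0 × 100 = 54
Zone 3: (772.1 + 1,272.8) / 3,236.1 × 100 = 2,044.9 / 3,236.1 × 100 = 63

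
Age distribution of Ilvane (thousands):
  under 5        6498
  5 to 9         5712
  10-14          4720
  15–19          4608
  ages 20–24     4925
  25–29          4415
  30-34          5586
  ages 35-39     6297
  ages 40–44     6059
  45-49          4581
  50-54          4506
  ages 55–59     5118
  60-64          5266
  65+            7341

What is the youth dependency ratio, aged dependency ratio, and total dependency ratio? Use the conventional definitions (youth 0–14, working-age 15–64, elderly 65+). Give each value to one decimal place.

0–14: 6498 + 5712 + 4720 = 16930
15–64: 4608 + 4925 + 4415 + 5586 + 6297 + 6059 + 4581 + 4506 + 5118 + 5266 = 51361
65+: 7341
Youth dependency ratio = 16930 / 51361 × 100 = 33.0
Old-age dependency ratio = 7341 / 51361 × 100 = 14.3
Total dependency ratio = (16930 + 7341) / 51361 × 100 = 24271 / 51361 × 100 = 47.3

Youth dependency ratio: 33.0
Old-age dependency ratio: 14.3
Total dependency ratio: 47.3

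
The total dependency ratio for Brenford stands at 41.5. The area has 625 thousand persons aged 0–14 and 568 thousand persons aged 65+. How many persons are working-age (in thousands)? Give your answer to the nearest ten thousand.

Working-age: 2,870

Total dependency ratio = (youth + elderly) / working-age × 100
41.5 = (625 + 568) / W × 100
⇒ 2,870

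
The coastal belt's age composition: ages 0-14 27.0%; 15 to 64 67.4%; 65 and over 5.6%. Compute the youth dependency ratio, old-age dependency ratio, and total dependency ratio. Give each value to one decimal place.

Youth dependency ratio: 40.1
Old-age dependency ratio: 8.3
Total dependency ratio: 48.4

Youth dependency ratio = 27.0 / 67.4 × 100 = 40.1
Old-age dependency ratio = 5.6 / 67.4 × 100 = 8.3
Total dependency ratio = (27.0 + 5.6) / 67.4 × 100 = 32.6 / 67.4 × 100 = 48.4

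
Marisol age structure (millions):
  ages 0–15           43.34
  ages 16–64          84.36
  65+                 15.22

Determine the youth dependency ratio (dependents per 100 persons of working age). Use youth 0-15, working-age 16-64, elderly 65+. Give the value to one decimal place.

Youth dependency ratio: 51.4

Youth dependency ratio = 43.34 / 84.36 × 100 = 51.4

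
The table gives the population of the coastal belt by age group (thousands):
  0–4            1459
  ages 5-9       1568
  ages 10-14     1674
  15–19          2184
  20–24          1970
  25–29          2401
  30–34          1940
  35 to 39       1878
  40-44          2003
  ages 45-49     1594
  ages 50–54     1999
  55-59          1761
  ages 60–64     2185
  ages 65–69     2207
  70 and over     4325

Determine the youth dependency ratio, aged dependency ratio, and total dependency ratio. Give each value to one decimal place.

0–14: 1459 + 1568 + 1674 = 4701
15–64: 2184 + 1970 + 2401 + 1940 + 1878 + 2003 + 1594 + 1999 + 1761 + 2185 = 19915
65+: 2207 + 4325 = 6532
Youth dependency ratio = 4701 / 19915 × 100 = 23.6
Old-age dependency ratio = 6532 / 19915 × 100 = 32.8
Total dependency ratio = (4701 + 6532) / 19915 × 100 = 11233 / 19915 × 100 = 56.4

Youth dependency ratio: 23.6
Old-age dependency ratio: 32.8
Total dependency ratio: 56.4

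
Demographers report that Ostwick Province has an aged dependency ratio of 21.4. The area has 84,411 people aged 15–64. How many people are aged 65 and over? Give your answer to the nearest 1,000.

Old-age dependency ratio = elderly / working-age × 100
21.4 = E / 84,411 × 100
⇒ 18,000

Aged 65 and over: 18,000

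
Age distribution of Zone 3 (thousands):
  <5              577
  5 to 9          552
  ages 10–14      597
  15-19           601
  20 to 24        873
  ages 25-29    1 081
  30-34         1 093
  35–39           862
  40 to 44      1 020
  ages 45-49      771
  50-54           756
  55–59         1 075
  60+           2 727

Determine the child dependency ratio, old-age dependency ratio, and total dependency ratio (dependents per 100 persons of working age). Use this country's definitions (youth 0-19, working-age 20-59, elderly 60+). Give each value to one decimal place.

0–19: 577 + 552 + 597 + 601 = 2 327
20–59: 873 + 1 081 + 1 093 + 862 + 1 020 + 771 + 756 + 1 075 = 7 531
60+: 2 727
Youth dependency ratio = 2 327 / 7 531 × 100 = 30.9
Old-age dependency ratio = 2 727 / 7 531 × 100 = 36.2
Total dependency ratio = (2 327 + 2 727) / 7 531 × 100 = 5 054 / 7 531 × 100 = 67.1

Youth dependency ratio: 30.9
Old-age dependency ratio: 36.2
Total dependency ratio: 67.1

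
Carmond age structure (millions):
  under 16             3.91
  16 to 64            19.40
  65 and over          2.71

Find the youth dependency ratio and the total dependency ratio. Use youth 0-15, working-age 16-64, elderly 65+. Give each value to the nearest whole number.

Youth dependency ratio: 20
Total dependency ratio: 34

Youth dependency ratio = 3.91 / 19.40 × 100 = 20
Total dependency ratio = (3.91 + 2.71) / 19.40 × 100 = 6.62 / 19.40 × 100 = 34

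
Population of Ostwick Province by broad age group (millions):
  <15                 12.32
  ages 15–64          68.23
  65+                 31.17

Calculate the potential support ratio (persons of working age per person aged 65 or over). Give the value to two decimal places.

Potential support ratio = 68.23 / 31.17 = 2.19

Potential support ratio: 2.19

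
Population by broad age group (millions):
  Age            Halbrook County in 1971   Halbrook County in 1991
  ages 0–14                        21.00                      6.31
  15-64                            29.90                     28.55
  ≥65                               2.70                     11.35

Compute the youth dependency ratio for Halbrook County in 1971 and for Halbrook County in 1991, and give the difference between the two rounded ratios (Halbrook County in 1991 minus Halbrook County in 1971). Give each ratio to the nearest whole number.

Halbrook County in 1971: 21.00 / 29.90 × 100 = 70
Halbrook County in 1991: 6.31 / 28.55 × 100 = 22

Halbrook County in 1971: 70
Halbrook County in 1991: 22
Difference: -48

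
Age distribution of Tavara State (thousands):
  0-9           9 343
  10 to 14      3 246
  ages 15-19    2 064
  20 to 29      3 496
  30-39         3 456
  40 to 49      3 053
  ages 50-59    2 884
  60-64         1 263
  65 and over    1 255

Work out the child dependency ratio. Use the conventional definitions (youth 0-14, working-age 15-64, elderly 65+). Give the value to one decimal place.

Youth dependency ratio: 77.6

0–14: 9 343 + 3 246 = 12 589
15–64: 2 064 + 3 496 + 3 456 + 3 053 + 2 884 + 1 263 = 16 216
65+: 1 255
Youth dependency ratio = 12 589 / 16 216 × 100 = 77.6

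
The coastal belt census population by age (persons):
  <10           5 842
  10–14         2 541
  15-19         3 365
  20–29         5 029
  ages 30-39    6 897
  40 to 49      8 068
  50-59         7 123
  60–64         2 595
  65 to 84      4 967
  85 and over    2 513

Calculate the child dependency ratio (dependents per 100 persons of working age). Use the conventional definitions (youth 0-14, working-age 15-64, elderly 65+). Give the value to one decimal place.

Youth dependency ratio: 25.3

0–14: 5 842 + 2 541 = 8 383
15–64: 3 365 + 5 029 + 6 897 + 8 068 + 7 123 + 2 595 = 33 077
65+: 4 967 + 2 513 = 7 480
Youth dependency ratio = 8 383 / 33 077 × 100 = 25.3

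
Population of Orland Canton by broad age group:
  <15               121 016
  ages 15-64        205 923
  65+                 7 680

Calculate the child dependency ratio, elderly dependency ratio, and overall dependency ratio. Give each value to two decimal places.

Youth dependency ratio = 121 016 / 205 923 × 100 = 58.77
Old-age dependency ratio = 7 680 / 205 923 × 100 = 3.73
Total dependency ratio = (121 016 + 7 680) / 205 923 × 100 = 128 696 / 205 923 × 100 = 62.50

Youth dependency ratio: 58.77
Old-age dependency ratio: 3.73
Total dependency ratio: 62.50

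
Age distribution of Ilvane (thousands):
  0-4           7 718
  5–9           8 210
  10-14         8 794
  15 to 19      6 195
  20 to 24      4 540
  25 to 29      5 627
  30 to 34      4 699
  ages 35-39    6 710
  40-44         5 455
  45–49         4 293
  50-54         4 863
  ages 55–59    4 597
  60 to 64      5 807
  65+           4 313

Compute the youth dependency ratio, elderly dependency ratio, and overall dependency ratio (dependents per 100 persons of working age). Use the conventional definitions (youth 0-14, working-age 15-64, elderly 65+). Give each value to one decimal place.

0–14: 7 718 + 8 210 + 8 794 = 24 722
15–64: 6 195 + 4 540 + 5 627 + 4 699 + 6 710 + 5 455 + 4 293 + 4 863 + 4 597 + 5 807 = 52 786
65+: 4 313
Youth dependency ratio = 24 722 / 52 786 × 100 = 46.8
Old-age dependency ratio = 4 313 / 52 786 × 100 = 8.2
Total dependency ratio = (24 722 + 4 313) / 52 786 × 100 = 29 035 / 52 786 × 100 = 55.0

Youth dependency ratio: 46.8
Old-age dependency ratio: 8.2
Total dependency ratio: 55.0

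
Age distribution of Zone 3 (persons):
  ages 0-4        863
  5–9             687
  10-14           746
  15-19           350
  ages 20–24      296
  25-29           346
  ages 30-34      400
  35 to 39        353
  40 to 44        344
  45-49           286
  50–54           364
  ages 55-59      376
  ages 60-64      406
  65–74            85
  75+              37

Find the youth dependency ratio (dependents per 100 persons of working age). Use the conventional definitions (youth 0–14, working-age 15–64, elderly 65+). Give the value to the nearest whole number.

Youth dependency ratio: 65

0–14: 863 + 687 + 746 = 2 296
15–64: 350 + 296 + 346 + 400 + 353 + 344 + 286 + 364 + 376 + 406 = 3 521
65+: 85 + 37 = 122
Youth dependency ratio = 2 296 / 3 521 × 100 = 65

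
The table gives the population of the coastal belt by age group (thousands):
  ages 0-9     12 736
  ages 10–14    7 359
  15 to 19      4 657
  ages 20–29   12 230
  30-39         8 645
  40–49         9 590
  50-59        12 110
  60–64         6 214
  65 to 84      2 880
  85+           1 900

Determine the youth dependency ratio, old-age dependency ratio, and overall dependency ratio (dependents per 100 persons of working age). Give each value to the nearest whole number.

0–14: 12 736 + 7 359 = 20 095
15–64: 4 657 + 12 230 + 8 645 + 9 590 + 12 110 + 6 214 = 53 446
65+: 2 880 + 1 900 = 4 780
Youth dependency ratio = 20 095 / 53 446 × 100 = 38
Old-age dependency ratio = 4 780 / 53 446 × 100 = 9
Total dependency ratio = (20 095 + 4 780) / 53 446 × 100 = 24 875 / 53 446 × 100 = 47

Youth dependency ratio: 38
Old-age dependency ratio: 9
Total dependency ratio: 47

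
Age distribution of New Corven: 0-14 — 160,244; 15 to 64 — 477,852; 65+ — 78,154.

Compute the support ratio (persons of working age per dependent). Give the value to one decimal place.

Support ratio = 477,852 / (160,244 + 78,154) = 477,852 / 238,398 = 2.0

Support ratio: 2.0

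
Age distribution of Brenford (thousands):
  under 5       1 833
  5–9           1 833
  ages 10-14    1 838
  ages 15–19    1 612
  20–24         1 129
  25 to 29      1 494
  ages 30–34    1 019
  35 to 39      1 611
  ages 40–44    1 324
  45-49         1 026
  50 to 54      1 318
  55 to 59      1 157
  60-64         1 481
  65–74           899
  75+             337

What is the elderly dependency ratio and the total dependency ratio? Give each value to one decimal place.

Old-age dependency ratio: 9.4
Total dependency ratio: 51.2

0–14: 1 833 + 1 833 + 1 838 = 5 504
15–64: 1 612 + 1 129 + 1 494 + 1 019 + 1 611 + 1 324 + 1 026 + 1 318 + 1 157 + 1 481 = 13 171
65+: 899 + 337 = 1 236
Old-age dependency ratio = 1 236 / 13 171 × 100 = 9.4
Total dependency ratio = (5 504 + 1 236) / 13 171 × 100 = 6 740 / 13 171 × 100 = 51.2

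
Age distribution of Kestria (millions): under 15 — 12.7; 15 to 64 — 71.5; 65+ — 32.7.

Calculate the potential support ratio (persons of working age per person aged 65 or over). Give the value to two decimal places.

Potential support ratio = 71.5 / 32.7 = 2.19

Potential support ratio: 2.19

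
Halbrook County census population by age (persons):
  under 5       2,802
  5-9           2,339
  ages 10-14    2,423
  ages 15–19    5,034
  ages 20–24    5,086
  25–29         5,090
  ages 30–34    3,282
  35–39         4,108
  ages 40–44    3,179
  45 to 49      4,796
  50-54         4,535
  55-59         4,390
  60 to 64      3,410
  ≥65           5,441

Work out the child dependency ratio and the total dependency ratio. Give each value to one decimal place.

0–14: 2,802 + 2,339 + 2,423 = 7,564
15–64: 5,034 + 5,086 + 5,090 + 3,282 + 4,108 + 3,179 + 4,796 + 4,535 + 4,390 + 3,410 = 42,910
65+: 5,441
Youth dependency ratio = 7,564 / 42,910 × 100 = 17.6
Total dependency ratio = (7,564 + 5,441) / 42,910 × 100 = 13,005 / 42,910 × 100 = 30.3

Youth dependency ratio: 17.6
Total dependency ratio: 30.3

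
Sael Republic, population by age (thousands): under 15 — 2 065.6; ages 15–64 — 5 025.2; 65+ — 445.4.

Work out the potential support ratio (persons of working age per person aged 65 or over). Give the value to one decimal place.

Potential support ratio = 5 025.2 / 445.4 = 11.3

Potential support ratio: 11.3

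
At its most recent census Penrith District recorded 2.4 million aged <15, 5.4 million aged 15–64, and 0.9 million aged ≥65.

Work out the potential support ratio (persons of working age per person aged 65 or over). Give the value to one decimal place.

Potential support ratio: 6.0

Potential support ratio = 5.4 / 0.9 = 6.0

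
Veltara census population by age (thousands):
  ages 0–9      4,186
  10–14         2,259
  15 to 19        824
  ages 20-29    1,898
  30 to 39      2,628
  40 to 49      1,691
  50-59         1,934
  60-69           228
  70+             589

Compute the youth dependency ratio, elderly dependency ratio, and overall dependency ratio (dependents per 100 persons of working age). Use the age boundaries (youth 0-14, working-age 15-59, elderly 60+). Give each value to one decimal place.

Youth dependency ratio: 71.8
Old-age dependency ratio: 9.1
Total dependency ratio: 80.9

0–14: 4,186 + 2,259 = 6,445
15–59: 824 + 1,898 + 2,628 + 1,691 + 1,934 = 8,975
60+: 228 + 589 = 817
Youth dependency ratio = 6,445 / 8,975 × 100 = 71.8
Old-age dependency ratio = 817 / 8,975 × 100 = 9.1
Total dependency ratio = (6,445 + 817) / 8,975 × 100 = 7,262 / 8,975 × 100 = 80.9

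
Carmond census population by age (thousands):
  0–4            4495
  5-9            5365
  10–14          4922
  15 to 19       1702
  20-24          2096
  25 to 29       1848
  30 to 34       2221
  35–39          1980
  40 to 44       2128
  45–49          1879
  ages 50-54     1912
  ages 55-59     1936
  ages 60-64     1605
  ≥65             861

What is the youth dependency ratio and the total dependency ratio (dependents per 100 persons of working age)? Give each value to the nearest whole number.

Youth dependency ratio: 77
Total dependency ratio: 81

0–14: 4495 + 5365 + 4922 = 14782
15–64: 1702 + 2096 + 1848 + 2221 + 1980 + 2128 + 1879 + 1912 + 1936 + 1605 = 19307
65+: 861
Youth dependency ratio = 14782 / 19307 × 100 = 77
Total dependency ratio = (14782 + 861) / 19307 × 100 = 15643 / 19307 × 100 = 81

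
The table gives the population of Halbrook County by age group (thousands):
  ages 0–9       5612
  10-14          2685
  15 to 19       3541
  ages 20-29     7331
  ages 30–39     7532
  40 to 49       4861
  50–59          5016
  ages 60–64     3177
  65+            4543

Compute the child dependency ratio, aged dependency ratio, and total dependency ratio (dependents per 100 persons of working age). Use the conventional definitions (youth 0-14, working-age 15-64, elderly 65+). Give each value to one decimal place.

0–14: 5612 + 2685 = 8297
15–64: 3541 + 7331 + 7532 + 4861 + 5016 + 3177 = 31458
65+: 4543
Youth dependency ratio = 8297 / 31458 × 100 = 26.4
Old-age dependency ratio = 4543 / 31458 × 100 = 14.4
Total dependency ratio = (8297 + 4543) / 31458 × 100 = 12840 / 31458 × 100 = 40.8

Youth dependency ratio: 26.4
Old-age dependency ratio: 14.4
Total dependency ratio: 40.8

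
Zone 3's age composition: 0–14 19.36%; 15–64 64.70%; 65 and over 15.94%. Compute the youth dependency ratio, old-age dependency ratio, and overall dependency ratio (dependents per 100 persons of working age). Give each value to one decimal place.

Youth dependency ratio = 19.36 / 64.70 × 100 = 29.9
Old-age dependency ratio = 15.94 / 64.70 × 100 = 24.6
Total dependency ratio = (19.36 + 15.94) / 64.70 × 100 = 35.30 / 64.70 × 100 = 54.6

Youth dependency ratio: 29.9
Old-age dependency ratio: 24.6
Total dependency ratio: 54.6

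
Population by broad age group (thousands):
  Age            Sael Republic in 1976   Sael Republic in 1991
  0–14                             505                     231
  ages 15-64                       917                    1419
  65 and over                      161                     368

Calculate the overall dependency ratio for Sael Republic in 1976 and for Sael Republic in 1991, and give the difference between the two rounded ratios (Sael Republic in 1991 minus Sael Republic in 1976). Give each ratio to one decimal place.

Sael Republic in 1976: 72.6
Sael Republic in 1991: 42.2
Difference: -30.4

Sael Republic in 1976: (505 + 161) / 917 × 100 = 666 / 917 × 100 = 72.6
Sael Republic in 1991: (231 + 368) / 1419 × 100 = 599 / 1419 × 100 = 42.2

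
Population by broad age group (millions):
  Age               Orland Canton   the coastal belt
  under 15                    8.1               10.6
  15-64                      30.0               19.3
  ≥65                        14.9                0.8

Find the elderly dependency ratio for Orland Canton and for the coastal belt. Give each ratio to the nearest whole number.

Orland Canton: 50
the coastal belt: 4

Orland Canton: 14.9 / 30.0 × 100 = 50
the coastal belt: 0.8 / 19.3 × 100 = 4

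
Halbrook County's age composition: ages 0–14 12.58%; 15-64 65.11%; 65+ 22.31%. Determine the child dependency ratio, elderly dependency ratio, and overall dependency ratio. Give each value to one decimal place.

Youth dependency ratio: 19.3
Old-age dependency ratio: 34.3
Total dependency ratio: 53.6

Youth dependency ratio = 12.58 / 65.11 × 100 = 19.3
Old-age dependency ratio = 22.31 / 65.11 × 100 = 34.3
Total dependency ratio = (12.58 + 22.31) / 65.11 × 100 = 34.89 / 65.11 × 100 = 53.6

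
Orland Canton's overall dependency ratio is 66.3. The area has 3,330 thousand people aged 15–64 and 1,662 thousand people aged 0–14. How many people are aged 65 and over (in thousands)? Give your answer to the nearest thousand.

Aged 65 and over: 546

Total dependency ratio = (youth + elderly) / working-age × 100
66.3 = (1,662 + E) / 3,330 × 100
⇒ 546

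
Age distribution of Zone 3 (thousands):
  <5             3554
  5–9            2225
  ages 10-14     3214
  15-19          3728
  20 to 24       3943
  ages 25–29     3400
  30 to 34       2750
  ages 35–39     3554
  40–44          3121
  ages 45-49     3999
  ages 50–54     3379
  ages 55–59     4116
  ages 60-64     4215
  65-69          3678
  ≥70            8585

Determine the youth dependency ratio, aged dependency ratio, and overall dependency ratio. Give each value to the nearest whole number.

Youth dependency ratio: 25
Old-age dependency ratio: 34
Total dependency ratio: 59

0–14: 3554 + 2225 + 3214 = 8993
15–64: 3728 + 3943 + 3400 + 2750 + 3554 + 3121 + 3999 + 3379 + 4116 + 4215 = 36205
65+: 3678 + 8585 = 12263
Youth dependency ratio = 8993 / 36205 × 100 = 25
Old-age dependency ratio = 12263 / 36205 × 100 = 34
Total dependency ratio = (8993 + 12263) / 36205 × 100 = 21256 / 36205 × 100 = 59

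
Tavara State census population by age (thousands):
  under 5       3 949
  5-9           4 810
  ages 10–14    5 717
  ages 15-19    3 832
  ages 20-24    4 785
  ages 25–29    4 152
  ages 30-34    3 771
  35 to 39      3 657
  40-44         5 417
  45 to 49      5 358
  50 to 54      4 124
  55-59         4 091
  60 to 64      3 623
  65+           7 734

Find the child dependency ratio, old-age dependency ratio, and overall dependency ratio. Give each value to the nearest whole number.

0–14: 3 949 + 4 810 + 5 717 = 14 476
15–64: 3 832 + 4 785 + 4 152 + 3 771 + 3 657 + 5 417 + 5 358 + 4 124 + 4 091 + 3 623 = 42 810
65+: 7 734
Youth dependency ratio = 14 476 / 42 810 × 100 = 34
Old-age dependency ratio = 7 734 / 42 810 × 100 = 18
Total dependency ratio = (14 476 + 7 734) / 42 810 × 100 = 22 210 / 42 810 × 100 = 52

Youth dependency ratio: 34
Old-age dependency ratio: 18
Total dependency ratio: 52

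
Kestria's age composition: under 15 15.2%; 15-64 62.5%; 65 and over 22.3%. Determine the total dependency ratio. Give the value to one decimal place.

Total dependency ratio: 60.0

Total dependency ratio = (15.2 + 22.3) / 62.5 × 100 = 37.5 / 62.5 × 100 = 60.0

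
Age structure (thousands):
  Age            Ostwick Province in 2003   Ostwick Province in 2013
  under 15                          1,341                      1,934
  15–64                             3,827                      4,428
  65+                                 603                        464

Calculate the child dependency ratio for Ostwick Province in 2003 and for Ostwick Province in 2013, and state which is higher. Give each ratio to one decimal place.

Ostwick Province in 2003: 1,341 / 3,827 × 100 = 35.0
Ostwick Province in 2013: 1,934 / 4,428 × 100 = 43.7

Ostwick Province in 2003: 35.0
Ostwick Province in 2013: 43.7
Higher: Ostwick Province in 2013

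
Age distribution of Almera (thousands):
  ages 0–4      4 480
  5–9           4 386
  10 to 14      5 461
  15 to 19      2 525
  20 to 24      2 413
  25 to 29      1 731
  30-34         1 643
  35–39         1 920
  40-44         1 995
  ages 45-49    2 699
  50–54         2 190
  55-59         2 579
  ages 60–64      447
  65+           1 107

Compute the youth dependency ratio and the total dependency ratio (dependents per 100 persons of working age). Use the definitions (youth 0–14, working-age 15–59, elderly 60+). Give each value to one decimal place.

0–14: 4 480 + 4 386 + 5 461 = 14 327
15–59: 2 525 + 2 413 + 1 731 + 1 643 + 1 920 + 1 995 + 2 699 + 2 190 + 2 579 = 19 695
60+: 447 + 1 107 = 1 554
Youth dependency ratio = 14 327 / 19 695 × 100 = 72.7
Total dependency ratio = (14 327 + 1 554) / 19 695 × 100 = 15 881 / 19 695 × 100 = 80.6

Youth dependency ratio: 72.7
Total dependency ratio: 80.6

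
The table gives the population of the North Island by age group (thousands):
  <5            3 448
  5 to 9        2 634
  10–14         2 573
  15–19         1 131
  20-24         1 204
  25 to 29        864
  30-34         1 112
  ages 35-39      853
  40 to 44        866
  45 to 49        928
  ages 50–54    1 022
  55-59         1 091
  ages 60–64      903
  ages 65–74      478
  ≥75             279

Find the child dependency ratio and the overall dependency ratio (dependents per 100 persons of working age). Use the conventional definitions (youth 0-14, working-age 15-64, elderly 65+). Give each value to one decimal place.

0–14: 3 448 + 2 634 + 2 573 = 8 655
15–64: 1 131 + 1 204 + 864 + 1 112 + 853 + 866 + 928 + 1 022 + 1 091 + 903 = 9 974
65+: 478 + 279 = 757
Youth dependency ratio = 8 655 / 9 974 × 100 = 86.8
Total dependency ratio = (8 655 + 757) / 9 974 × 100 = 9 412 / 9 974 × 100 = 94.4

Youth dependency ratio: 86.8
Total dependency ratio: 94.4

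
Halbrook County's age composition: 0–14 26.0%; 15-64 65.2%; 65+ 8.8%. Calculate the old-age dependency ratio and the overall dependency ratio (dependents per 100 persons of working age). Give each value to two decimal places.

Old-age dependency ratio: 13.50
Total dependency ratio: 53.37

Old-age dependency ratio = 8.8 / 65.2 × 100 = 13.50
Total dependency ratio = (26.0 + 8.8) / 65.2 × 100 = 34.8 / 65.2 × 100 = 53.37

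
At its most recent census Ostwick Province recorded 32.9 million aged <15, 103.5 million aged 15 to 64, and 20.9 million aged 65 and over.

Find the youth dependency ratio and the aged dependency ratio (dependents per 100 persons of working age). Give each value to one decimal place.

Youth dependency ratio: 31.8
Old-age dependency ratio: 20.2

Youth dependency ratio = 32.9 / 103.5 × 100 = 31.8
Old-age dependency ratio = 20.9 / 103.5 × 100 = 20.2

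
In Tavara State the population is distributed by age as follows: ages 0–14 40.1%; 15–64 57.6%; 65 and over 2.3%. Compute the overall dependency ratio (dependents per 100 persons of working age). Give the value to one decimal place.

Total dependency ratio = (40.1 + 2.3) / 57.6 × 100 = 42.4 / 57.6 × 100 = 73.6

Total dependency ratio: 73.6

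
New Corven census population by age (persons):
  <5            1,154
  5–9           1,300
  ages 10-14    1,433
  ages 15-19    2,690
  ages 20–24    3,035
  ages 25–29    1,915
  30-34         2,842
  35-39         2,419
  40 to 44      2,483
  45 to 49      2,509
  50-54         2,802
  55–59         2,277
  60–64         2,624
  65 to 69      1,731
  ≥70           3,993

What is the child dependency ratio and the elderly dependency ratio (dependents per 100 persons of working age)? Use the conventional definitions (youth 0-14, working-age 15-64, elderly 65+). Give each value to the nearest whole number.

Youth dependency ratio: 15
Old-age dependency ratio: 22

0–14: 1,154 + 1,300 + 1,433 = 3,887
15–64: 2,690 + 3,035 + 1,915 + 2,842 + 2,419 + 2,483 + 2,509 + 2,802 + 2,277 + 2,624 = 25,596
65+: 1,731 + 3,993 = 5,724
Youth dependency ratio = 3,887 / 25,596 × 100 = 15
Old-age dependency ratio = 5,724 / 25,596 × 100 = 22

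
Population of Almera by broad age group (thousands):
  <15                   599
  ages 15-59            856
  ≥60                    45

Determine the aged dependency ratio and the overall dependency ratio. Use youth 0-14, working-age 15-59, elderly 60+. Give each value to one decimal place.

Old-age dependency ratio = 45 / 856 × 100 = 5.3
Total dependency ratio = (599 + 45) / 856 × 100 = 644 / 856 × 100 = 75.2

Old-age dependency ratio: 5.3
Total dependency ratio: 75.2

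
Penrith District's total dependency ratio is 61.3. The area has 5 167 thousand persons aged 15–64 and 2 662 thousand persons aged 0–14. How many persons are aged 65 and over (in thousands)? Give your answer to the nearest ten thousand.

Total dependency ratio = (youth + elderly) / working-age × 100
61.3 = (2 662 + E) / 5 167 × 100
⇒ 510

Aged 65 and over: 510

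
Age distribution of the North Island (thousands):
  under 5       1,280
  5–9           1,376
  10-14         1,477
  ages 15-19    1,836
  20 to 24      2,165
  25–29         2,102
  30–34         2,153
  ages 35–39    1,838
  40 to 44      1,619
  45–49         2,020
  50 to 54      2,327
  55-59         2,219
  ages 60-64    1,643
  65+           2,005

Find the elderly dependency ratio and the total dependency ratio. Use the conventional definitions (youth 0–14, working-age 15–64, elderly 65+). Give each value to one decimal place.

Old-age dependency ratio: 10.1
Total dependency ratio: 30.8

0–14: 1,280 + 1,376 + 1,477 = 4,133
15–64: 1,836 + 2,165 + 2,102 + 2,153 + 1,838 + 1,619 + 2,020 + 2,327 + 2,219 + 1,643 = 19,922
65+: 2,005
Old-age dependency ratio = 2,005 / 19,922 × 100 = 10.1
Total dependency ratio = (4,133 + 2,005) / 19,922 × 100 = 6,138 / 19,922 × 100 = 30.8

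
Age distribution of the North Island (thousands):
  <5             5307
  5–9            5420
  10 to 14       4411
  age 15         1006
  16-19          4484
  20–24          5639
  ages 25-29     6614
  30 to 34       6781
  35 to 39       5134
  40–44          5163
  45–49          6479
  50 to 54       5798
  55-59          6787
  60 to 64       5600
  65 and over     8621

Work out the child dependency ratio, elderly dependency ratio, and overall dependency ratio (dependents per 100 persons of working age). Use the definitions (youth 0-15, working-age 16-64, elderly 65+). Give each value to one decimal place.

Youth dependency ratio: 27.6
Old-age dependency ratio: 14.7
Total dependency ratio: 42.3

0–15: 5307 + 5420 + 4411 + 1006 = 16144
16–64: 4484 + 5639 + 6614 + 6781 + 5134 + 5163 + 6479 + 5798 + 6787 + 5600 = 58479
65+: 8621
Youth dependency ratio = 16144 / 58479 × 100 = 27.6
Old-age dependency ratio = 8621 / 58479 × 100 = 14.7
Total dependency ratio = (16144 + 8621) / 58479 × 100 = 24765 / 58479 × 100 = 42.3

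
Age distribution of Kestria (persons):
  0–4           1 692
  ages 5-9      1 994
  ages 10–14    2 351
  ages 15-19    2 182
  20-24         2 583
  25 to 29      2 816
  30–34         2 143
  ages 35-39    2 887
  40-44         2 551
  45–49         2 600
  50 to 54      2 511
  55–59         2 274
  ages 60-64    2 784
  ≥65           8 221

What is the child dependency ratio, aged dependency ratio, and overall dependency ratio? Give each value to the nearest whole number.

Youth dependency ratio: 24
Old-age dependency ratio: 32
Total dependency ratio: 56

0–14: 1 692 + 1 994 + 2 351 = 6 037
15–64: 2 182 + 2 583 + 2 816 + 2 143 + 2 887 + 2 551 + 2 600 + 2 511 + 2 274 + 2 784 = 25 331
65+: 8 221
Youth dependency ratio = 6 037 / 25 331 × 100 = 24
Old-age dependency ratio = 8 221 / 25 331 × 100 = 32
Total dependency ratio = (6 037 + 8 221) / 25 331 × 100 = 14 258 / 25 331 × 100 = 56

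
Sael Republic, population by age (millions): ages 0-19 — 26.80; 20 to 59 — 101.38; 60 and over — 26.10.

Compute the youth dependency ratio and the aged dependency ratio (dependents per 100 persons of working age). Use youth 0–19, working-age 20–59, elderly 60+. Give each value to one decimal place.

Youth dependency ratio: 26.4
Old-age dependency ratio: 25.7

Youth dependency ratio = 26.80 / 101.38 × 100 = 26.4
Old-age dependency ratio = 26.10 / 101.38 × 100 = 25.7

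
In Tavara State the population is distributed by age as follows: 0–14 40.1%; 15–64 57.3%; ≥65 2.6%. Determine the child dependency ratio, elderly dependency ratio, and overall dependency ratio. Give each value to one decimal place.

Youth dependency ratio: 70.0
Old-age dependency ratio: 4.5
Total dependency ratio: 74.5

Youth dependency ratio = 40.1 / 57.3 × 100 = 70.0
Old-age dependency ratio = 2.6 / 57.3 × 100 = 4.5
Total dependency ratio = (40.1 + 2.6) / 57.3 × 100 = 42.7 / 57.3 × 100 = 74.5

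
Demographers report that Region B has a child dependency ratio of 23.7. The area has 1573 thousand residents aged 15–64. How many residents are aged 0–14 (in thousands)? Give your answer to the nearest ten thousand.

Youth dependency ratio = youth / working-age × 100
23.7 = Y / 1573 × 100
⇒ 370

Aged 0–14: 370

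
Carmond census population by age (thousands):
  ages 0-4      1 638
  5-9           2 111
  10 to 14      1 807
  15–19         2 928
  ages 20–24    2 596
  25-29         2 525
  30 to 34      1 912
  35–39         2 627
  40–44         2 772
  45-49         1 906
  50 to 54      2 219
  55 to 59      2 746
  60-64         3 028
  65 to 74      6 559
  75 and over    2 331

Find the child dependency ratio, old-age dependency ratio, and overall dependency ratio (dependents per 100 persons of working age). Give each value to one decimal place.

0–14: 1 638 + 2 111 + 1 807 = 5 556
15–64: 2 928 + 2 596 + 2 525 + 1 912 + 2 627 + 2 772 + 1 906 + 2 219 + 2 746 + 3 028 = 25 259
65+: 6 559 + 2 331 = 8 890
Youth dependency ratio = 5 556 / 25 259 × 100 = 22.0
Old-age dependency ratio = 8 890 / 25 259 × 100 = 35.2
Total dependency ratio = (5 556 + 8 890) / 25 259 × 100 = 14 446 / 25 259 × 100 = 57.2

Youth dependency ratio: 22.0
Old-age dependency ratio: 35.2
Total dependency ratio: 57.2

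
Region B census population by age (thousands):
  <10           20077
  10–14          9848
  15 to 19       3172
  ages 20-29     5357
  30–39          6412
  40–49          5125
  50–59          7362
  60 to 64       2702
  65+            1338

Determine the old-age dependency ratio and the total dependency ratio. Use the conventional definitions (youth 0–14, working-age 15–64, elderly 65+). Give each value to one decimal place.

0–14: 20077 + 9848 = 29925
15–64: 3172 + 5357 + 6412 + 5125 + 7362 + 2702 = 30130
65+: 1338
Old-age dependency ratio = 1338 / 30130 × 100 = 4.4
Total dependency ratio = (29925 + 1338) / 30130 × 100 = 31263 / 30130 × 100 = 103.8

Old-age dependency ratio: 4.4
Total dependency ratio: 103.8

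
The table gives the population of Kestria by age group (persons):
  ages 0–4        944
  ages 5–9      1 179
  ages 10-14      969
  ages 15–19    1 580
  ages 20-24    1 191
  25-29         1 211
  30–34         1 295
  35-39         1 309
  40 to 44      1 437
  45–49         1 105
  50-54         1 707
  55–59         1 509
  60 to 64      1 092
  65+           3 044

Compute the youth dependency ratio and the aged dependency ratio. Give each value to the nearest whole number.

0–14: 944 + 1 179 + 969 = 3 092
15–64: 1 580 + 1 191 + 1 211 + 1 295 + 1 309 + 1 437 + 1 105 + 1 707 + 1 509 + 1 092 = 13 436
65+: 3 044
Youth dependency ratio = 3 092 / 13 436 × 100 = 23
Old-age dependency ratio = 3 044 / 13 436 × 100 = 23

Youth dependency ratio: 23
Old-age dependency ratio: 23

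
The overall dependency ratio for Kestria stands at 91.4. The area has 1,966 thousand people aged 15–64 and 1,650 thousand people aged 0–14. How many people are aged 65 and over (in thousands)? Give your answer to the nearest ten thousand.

Aged 65 and over: 150

Total dependency ratio = (youth + elderly) / working-age × 100
91.4 = (1,650 + E) / 1,966 × 100
⇒ 150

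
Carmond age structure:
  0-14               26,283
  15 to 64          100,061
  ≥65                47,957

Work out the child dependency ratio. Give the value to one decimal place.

Youth dependency ratio = 26,283 / 100,061 × 100 = 26.3

Youth dependency ratio: 26.3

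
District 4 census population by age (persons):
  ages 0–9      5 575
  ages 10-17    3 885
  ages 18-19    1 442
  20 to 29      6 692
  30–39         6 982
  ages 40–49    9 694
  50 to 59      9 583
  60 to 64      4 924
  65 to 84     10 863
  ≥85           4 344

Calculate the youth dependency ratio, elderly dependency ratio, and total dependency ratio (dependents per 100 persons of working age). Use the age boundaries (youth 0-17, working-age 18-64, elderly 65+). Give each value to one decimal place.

Youth dependency ratio: 24.1
Old-age dependency ratio: 38.7
Total dependency ratio: 62.7

0–17: 5 575 + 3 885 = 9 460
18–64: 1 442 + 6 692 + 6 982 + 9 694 + 9 583 + 4 924 = 39 317
65+: 10 863 + 4 344 = 15 207
Youth dependency ratio = 9 460 / 39 317 × 100 = 24.1
Old-age dependency ratio = 15 207 / 39 317 × 100 = 38.7
Total dependency ratio = (9 460 + 15 207) / 39 317 × 100 = 24 667 / 39 317 × 100 = 62.7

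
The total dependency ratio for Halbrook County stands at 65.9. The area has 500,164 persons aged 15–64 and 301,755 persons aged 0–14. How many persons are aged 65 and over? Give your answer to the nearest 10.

Total dependency ratio = (youth + elderly) / working-age × 100
65.9 = (301,755 + E) / 500,164 × 100
⇒ 27,850

Aged 65 and over: 27,850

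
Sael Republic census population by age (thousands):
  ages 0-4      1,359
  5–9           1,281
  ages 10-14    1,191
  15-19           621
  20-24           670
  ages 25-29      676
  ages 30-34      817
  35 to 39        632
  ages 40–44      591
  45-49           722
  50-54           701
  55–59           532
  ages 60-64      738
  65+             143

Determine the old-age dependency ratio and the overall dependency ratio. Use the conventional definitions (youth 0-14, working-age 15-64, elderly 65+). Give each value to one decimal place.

Old-age dependency ratio: 2.1
Total dependency ratio: 59.3

0–14: 1,359 + 1,281 + 1,191 = 3,831
15–64: 621 + 670 + 676 + 817 + 632 + 591 + 722 + 701 + 532 + 738 = 6,700
65+: 143
Old-age dependency ratio = 143 / 6,700 × 100 = 2.1
Total dependency ratio = (3,831 + 143) / 6,700 × 100 = 3,974 / 6,700 × 100 = 59.3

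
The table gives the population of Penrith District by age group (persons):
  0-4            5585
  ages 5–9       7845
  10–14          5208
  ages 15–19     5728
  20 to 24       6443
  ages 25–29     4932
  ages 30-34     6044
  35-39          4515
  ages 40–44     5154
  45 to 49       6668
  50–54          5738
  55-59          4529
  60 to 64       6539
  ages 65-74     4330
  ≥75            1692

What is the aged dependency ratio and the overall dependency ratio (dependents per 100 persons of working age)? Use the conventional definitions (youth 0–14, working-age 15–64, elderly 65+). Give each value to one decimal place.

Old-age dependency ratio: 10.7
Total dependency ratio: 43.8

0–14: 5585 + 7845 + 5208 = 18638
15–64: 5728 + 6443 + 4932 + 6044 + 4515 + 5154 + 6668 + 5738 + 4529 + 6539 = 56290
65+: 4330 + 1692 = 6022
Old-age dependency ratio = 6022 / 56290 × 100 = 10.7
Total dependency ratio = (18638 + 6022) / 56290 × 100 = 24660 / 56290 × 100 = 43.8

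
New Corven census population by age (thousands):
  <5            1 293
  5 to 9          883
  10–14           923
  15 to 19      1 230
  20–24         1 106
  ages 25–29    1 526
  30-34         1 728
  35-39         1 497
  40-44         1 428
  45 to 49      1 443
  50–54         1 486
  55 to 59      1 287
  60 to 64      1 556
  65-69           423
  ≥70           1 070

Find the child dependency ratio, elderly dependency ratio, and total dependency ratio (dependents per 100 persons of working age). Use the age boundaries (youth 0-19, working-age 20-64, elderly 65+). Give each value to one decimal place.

Youth dependency ratio: 33.2
Old-age dependency ratio: 11.4
Total dependency ratio: 44.6

0–19: 1 293 + 883 + 923 + 1 230 = 4 329
20–64: 1 106 + 1 526 + 1 728 + 1 497 + 1 428 + 1 443 + 1 486 + 1 287 + 1 556 = 13 057
65+: 423 + 1 070 = 1 493
Youth dependency ratio = 4 329 / 13 057 × 100 = 33.2
Old-age dependency ratio = 1 493 / 13 057 × 100 = 11.4
Total dependency ratio = (4 329 + 1 493) / 13 057 × 100 = 5 822 / 13 057 × 100 = 44.6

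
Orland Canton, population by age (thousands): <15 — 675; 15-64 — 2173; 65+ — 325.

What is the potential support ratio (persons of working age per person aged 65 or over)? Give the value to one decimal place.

Potential support ratio: 6.7

Potential support ratio = 2173 / 325 = 6.7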